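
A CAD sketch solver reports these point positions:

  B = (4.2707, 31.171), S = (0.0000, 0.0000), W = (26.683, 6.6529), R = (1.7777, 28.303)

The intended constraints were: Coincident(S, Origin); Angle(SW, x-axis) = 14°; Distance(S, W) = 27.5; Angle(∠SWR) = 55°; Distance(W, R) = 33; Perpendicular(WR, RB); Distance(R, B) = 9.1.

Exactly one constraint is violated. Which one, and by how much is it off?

Distance(R, B) = 9.1 — off by 5.30.

S = (0.00, 0.00) ✓; SW at 14.00° ✓; |SW| = 27.50 ✓; ∠SWR = 55.00° ✓; |WR| = 33.00 ✓; ∠(WR, RB) = 90.00° ✓; |RB| = 3.800 ✗.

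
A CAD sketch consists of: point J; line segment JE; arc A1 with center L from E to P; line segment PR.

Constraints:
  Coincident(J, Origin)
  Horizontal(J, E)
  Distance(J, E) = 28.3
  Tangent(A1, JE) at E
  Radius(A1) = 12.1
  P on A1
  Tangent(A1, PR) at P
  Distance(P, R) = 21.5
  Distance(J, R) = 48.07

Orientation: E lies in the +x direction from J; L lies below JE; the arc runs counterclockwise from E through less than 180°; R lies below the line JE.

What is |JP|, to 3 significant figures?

26.7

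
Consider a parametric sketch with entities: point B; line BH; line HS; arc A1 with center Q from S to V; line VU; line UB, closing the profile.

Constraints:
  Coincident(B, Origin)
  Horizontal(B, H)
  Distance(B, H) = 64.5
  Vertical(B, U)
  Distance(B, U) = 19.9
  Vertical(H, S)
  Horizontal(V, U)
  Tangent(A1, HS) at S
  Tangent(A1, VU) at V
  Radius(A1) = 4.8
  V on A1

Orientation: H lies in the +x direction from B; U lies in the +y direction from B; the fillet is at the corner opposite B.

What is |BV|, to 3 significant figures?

62.9

B is at the origin; B and H share the same y with |BH| = 64.5 and H on the +x side, so H = (64.5, 0.00). B and U share the same x with |BU| = 19.9 and U on the +y side, so U = (0.00, 19.9). The virtual corner opposite B is at (64.5, 19.9). A1 meets HS tangentially, so QS is at right angles to HS and tangency of A1 to VU means the radius QV is perpendicular to VU, with radius 4.8, so the center Q sits 4.8 in from both sides at Q = (59.7, 15.1). That places the tangent points at S = (64.5, 15.1) on HS and V = (59.7, 19.9) on VU. Then |BV| = |V − B| = 62.9.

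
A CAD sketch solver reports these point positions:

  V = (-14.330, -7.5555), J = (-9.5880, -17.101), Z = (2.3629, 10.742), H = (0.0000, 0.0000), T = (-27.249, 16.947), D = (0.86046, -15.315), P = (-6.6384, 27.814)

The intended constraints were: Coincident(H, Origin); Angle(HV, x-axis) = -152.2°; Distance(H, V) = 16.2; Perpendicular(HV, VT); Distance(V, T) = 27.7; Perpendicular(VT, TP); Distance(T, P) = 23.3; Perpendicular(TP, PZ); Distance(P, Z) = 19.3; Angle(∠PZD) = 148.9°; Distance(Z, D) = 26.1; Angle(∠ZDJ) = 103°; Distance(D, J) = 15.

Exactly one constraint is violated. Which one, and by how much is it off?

Distance(D, J) = 15 — off by 4.40.

H = (0.00, 0.00) ✓; HV at -152.2° ✓; |HV| = 16.20 ✓; ∠(HV, VT) = 90.00° ✓; |VT| = 27.70 ✓; ∠(VT, TP) = 90.00° ✓; |TP| = 23.30 ✓; ∠(TP, PZ) = 90.00° ✓; |PZ| = 19.30 ✓; ∠PZD = 148.9° ✓; |ZD| = 26.10 ✓; ∠ZDJ = 103.0° ✓; |DJ| = 10.60 ✗.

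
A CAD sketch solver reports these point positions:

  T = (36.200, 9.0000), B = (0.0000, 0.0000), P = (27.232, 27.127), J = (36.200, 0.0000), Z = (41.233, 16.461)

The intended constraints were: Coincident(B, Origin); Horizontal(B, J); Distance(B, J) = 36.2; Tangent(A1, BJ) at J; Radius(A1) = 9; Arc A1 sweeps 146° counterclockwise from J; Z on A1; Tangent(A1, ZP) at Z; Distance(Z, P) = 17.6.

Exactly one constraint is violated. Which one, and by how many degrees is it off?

Tangent(A1, ZP) at Z — off by 3.30°.

B = (0.00, 0.00) ✓; B.y = 0.00, J.y = 0.00 ✓; |BJ| = 36.20 ✓; ∠(TJ, JB) = 90.00° ✓; |TJ| = 9.000 ✓; bearing(T→Z) − bearing(T→J) = 146.0° ✓; |TZ| = 9.000 ✓; ∠(TZ, ZP) = 93.30° ✗; |ZP| = 17.60 ✓.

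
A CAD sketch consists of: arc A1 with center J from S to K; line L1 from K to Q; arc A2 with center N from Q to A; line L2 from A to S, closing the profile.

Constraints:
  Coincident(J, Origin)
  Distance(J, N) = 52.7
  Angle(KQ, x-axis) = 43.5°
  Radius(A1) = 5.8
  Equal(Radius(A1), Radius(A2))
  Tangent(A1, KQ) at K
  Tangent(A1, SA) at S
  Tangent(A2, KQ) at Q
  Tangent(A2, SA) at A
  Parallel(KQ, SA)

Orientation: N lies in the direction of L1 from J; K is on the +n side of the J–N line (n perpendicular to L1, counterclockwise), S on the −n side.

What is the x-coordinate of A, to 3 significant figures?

42.2

The slot axis is L1's direction at 43.5°, so u = (cos 43.5°, sin 43.5°) = (0.725, 0.688) and n = (−sin 43.5°, cos 43.5°) = (-0.688, 0.725). J is at the origin and N lies 52.7 along u from J, so N = 52.7·u = (38.2, 36.3). Tangency of A1 to both parallel lines with radius 5.8 puts K and S at J ± 5.8·n: K = (-3.99, 4.21), S = (3.99, -4.21). Equal radii place Q and A the same way about N: Q = N + 5.8·n = (34.2, 40.5), A = N − 5.8·n = (42.2, 32.1). So A.x = 42.2.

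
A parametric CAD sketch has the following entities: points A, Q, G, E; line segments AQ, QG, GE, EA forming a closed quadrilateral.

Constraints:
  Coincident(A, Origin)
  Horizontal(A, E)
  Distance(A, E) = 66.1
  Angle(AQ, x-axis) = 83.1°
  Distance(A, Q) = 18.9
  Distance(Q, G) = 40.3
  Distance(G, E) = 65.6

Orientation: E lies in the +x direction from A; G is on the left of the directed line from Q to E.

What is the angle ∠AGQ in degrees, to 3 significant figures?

9.00°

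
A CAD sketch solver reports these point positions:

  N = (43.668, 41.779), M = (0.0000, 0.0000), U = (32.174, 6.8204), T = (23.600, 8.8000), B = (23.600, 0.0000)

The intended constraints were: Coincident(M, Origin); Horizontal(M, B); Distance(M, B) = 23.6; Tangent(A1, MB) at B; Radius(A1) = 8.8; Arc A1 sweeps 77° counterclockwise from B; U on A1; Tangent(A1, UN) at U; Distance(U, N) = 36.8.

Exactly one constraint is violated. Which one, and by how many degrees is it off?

Tangent(A1, UN) at U — off by 5.20°.

M = (0.00, 0.00) ✓; M.y = 0.00, B.y = 0.00 ✓; |MB| = 23.60 ✓; ∠(TB, BM) = 90.00° ✓; |TB| = 8.800 ✓; bearing(T→U) − bearing(T→B) = 77.00° ✓; |TU| = 8.800 ✓; ∠(TU, UN) = 95.20° ✗; |UN| = 36.80 ✓.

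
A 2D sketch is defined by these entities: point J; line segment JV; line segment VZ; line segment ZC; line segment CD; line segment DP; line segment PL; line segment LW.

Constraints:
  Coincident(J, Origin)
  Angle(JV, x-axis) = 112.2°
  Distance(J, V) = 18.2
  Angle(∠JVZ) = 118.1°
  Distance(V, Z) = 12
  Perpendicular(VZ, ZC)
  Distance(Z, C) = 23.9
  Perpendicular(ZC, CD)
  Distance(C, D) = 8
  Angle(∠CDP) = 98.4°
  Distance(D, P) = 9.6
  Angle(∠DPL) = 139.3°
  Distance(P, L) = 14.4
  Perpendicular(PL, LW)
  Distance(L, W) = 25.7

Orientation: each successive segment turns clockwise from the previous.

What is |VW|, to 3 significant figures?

35.8

J is at the origin; JV runs at 112.2° with length 18.2, so V = (-6.88, 16.9). ∠JVZ = 118.1° gives VZ at 50.3° from the x-axis; with |VZ| = 12.0, Z = (0.789, 26.1). The perpendicularity gives ZC at right angles to VZ, so ZC runs at -39.7°; with |ZC| = 23.9, C = (19.2, 10.8). The perpendicularity gives CD at right angles to ZC, so CD runs at -130°; with |CD| = 8.0, D = (14.1, 4.66). ∠CDP = 98.4° gives DP at 149° from the x-axis; with |DP| = 9.6, P = (5.86, 9.65). ∠DPL = 139.3° gives PL at 108° from the x-axis; with |PL| = 14.4, L = (1.41, 23.3). PL ⟂ LW, so LW runs at 18.0°; with |LW| = 25.7, W = (25.9, 31.3). Then |VW| = |W − V| = 35.8.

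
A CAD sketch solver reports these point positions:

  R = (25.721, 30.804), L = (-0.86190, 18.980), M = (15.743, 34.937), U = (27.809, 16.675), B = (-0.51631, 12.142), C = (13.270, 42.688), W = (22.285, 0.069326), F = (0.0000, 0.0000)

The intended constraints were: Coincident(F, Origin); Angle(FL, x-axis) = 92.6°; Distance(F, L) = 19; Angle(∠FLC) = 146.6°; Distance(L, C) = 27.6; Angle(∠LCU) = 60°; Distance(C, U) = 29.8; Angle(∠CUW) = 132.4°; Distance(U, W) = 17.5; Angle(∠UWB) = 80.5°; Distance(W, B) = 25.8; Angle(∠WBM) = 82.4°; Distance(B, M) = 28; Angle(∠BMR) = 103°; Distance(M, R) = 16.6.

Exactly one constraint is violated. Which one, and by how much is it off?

Distance(M, R) = 16.6 — off by 5.80.

F = (0.00, 0.00) ✓; FL at 92.60° ✓; |FL| = 19.00 ✓; ∠FLC = 146.6° ✓; |LC| = 27.60 ✓; ∠LCU = 60.00° ✓; |CU| = 29.80 ✓; ∠CUW = 132.4° ✓; |UW| = 17.50 ✓; ∠UWB = 80.50° ✓; |WB| = 25.80 ✓; ∠WBM = 82.40° ✓; |BM| = 28.00 ✓; ∠BMR = 103.0° ✓; |MR| = 10.80 ✗.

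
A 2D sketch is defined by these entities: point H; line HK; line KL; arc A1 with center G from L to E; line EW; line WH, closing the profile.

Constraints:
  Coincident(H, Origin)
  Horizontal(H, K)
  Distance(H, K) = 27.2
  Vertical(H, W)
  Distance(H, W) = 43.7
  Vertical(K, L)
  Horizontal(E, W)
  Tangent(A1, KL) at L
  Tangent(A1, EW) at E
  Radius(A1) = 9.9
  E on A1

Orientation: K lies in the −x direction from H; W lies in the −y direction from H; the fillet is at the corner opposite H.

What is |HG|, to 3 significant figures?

38.0

H is at the origin; H and K share the same y with |HK| = 27.2 and K on the −x side, so K = (-27.2, 0.00). H and W share the same x with |HW| = 43.7 and W on the −y side, so W = (0.00, -43.7). The virtual corner opposite H is at (-27.2, -43.7). A1 meets KL tangentially, so GL is at right angles to KL and the tangent condition forces GE to be normal to EW, with radius 9.9, so the center G sits 9.9 in from both sides at G = (-17.3, -33.8). Then |HG| = |G − H| = 38.0.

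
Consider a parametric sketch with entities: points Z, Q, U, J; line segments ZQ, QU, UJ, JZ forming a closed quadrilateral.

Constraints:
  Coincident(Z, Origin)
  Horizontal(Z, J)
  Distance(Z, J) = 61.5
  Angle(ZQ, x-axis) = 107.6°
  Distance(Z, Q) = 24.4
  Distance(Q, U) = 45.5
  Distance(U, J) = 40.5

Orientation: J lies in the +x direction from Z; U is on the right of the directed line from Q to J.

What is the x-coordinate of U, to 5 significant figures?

22.531

Checks: |QU| = 45.50 ✓; |UJ| = 40.50 ✓.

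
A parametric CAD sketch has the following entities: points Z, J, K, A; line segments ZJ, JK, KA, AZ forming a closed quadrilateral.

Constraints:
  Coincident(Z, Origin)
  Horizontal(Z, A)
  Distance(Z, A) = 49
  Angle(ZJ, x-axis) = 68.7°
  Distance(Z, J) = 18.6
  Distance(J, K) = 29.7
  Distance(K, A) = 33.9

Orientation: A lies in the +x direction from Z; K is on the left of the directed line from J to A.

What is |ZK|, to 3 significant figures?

45.1

Checks: |JK| = 29.70 ✓; |KA| = 33.90 ✓.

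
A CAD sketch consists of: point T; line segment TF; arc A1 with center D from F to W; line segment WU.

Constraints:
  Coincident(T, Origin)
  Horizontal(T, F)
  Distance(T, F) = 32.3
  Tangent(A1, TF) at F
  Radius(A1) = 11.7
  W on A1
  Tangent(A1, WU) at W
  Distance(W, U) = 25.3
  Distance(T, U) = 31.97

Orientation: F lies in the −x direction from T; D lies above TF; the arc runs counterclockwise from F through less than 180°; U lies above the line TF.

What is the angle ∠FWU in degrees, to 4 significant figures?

147.2°

Checks: |DW| = 11.70 ✓; ∠(DW, WU) = 90.00° ✓; |WU| = 25.30 ✓; |TU| = 31.97 ✓.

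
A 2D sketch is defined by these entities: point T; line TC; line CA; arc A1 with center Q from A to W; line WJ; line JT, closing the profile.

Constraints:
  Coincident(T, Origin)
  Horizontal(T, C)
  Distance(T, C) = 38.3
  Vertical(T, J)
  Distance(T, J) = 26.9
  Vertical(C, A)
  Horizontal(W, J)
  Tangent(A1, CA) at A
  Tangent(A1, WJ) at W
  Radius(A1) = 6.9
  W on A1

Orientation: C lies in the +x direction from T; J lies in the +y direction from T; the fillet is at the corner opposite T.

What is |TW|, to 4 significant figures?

41.35

T is at the origin; TC is horizontal with |TC| = 38.3 and C on the +x side, so C = (38.30, 0.000). TJ is vertical with |TJ| = 26.9 and J on the +y side, so J = (0.000, 26.90). The virtual corner opposite T is at (38.30, 26.90). Tangency of A1 to CA means the radius QA is perpendicular to CA and tangency of A1 to WJ means the radius QW is perpendicular to WJ, with radius 6.9, so the center Q sits 6.9 in from both sides at Q = (31.40, 20.00). That places the tangent points at A = (38.30, 20.00) on CA and W = (31.40, 26.90) on WJ. Then |TW| = |W − T| = 41.35.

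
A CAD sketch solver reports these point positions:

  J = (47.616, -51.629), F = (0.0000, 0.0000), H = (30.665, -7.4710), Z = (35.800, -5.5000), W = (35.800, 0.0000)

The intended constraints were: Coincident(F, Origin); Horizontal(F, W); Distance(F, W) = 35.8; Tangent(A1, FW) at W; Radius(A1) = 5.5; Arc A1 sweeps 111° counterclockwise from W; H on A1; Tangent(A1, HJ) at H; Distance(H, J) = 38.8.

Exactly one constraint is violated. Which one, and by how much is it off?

Distance(H, J) = 38.8 — off by 8.50.

F = (0.00, 0.00) ✓; F.y = 0.00, W.y = 0.00 ✓; |FW| = 35.80 ✓; ∠(ZW, WF) = 90.00° ✓; |ZW| = 5.500 ✓; bearing(Z→H) − bearing(Z→W) = 111.0° ✓; |ZH| = 5.500 ✓; ∠(ZH, HJ) = 90.00° ✓; |HJ| = 47.30 ✗.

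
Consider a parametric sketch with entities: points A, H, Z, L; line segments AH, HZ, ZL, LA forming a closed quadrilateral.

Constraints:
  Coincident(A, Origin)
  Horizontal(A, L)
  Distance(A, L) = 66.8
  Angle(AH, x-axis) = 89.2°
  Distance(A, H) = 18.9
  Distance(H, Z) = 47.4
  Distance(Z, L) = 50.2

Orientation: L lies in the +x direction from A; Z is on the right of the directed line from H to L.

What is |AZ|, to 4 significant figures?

32.06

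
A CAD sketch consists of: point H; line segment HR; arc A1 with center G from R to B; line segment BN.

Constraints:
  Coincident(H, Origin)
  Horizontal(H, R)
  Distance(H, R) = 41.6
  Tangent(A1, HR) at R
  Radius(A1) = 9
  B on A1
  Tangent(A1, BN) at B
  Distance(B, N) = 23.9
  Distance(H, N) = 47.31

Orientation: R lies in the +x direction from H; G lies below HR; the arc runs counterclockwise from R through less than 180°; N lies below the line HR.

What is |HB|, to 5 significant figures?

33.933

H is at the origin; H and R share the same y with |HR| = 41.6 and R on the +x side, so R = (41.600, 0.0000). The tangent condition forces GR to be normal to HR, so G = R + (0, -9) = (41.600, -9.0000). Since GB ⟂ BN (tangency), |GN| = √(9.0² + 23.9²) = 25.538 regardless of where B sits on A1. So N lies on both circle(H, 47.31) and circle(G, 25.538); the below-HR intersection is N = (33.639, -33.266). B is the foot of the tangent from N: B = (32.608, -9.3883).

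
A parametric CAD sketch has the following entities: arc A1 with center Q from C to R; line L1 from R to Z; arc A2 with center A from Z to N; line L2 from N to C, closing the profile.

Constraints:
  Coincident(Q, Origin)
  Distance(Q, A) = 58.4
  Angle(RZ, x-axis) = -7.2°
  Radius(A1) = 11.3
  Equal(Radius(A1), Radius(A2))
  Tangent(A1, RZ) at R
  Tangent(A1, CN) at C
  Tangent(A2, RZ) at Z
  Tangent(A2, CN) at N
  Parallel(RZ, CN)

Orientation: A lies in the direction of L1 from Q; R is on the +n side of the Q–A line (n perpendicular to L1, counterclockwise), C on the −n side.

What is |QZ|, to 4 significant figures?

59.48

The slot axis is L1's direction at -7.2°, so u = (cos -7.2°, sin -7.2°) = (0.9921, -0.1253) and n = (−sin -7.2°, cos -7.2°) = (0.1253, 0.9921). Q is at the origin and A lies 58.4 along u from Q, so A = 58.4·u = (57.94, -7.319). Tangency of A1 to both parallel lines with radius 11.3 puts R and C at Q ± 11.3·n: R = (1.416, 11.21), C = (-1.416, -11.21). Equal radii place Z and N the same way about A: Z = A + 11.3·n = (59.36, 3.891), N = A − 11.3·n = (56.52, -18.53). Then |QZ| = |Z − Q| = 59.48.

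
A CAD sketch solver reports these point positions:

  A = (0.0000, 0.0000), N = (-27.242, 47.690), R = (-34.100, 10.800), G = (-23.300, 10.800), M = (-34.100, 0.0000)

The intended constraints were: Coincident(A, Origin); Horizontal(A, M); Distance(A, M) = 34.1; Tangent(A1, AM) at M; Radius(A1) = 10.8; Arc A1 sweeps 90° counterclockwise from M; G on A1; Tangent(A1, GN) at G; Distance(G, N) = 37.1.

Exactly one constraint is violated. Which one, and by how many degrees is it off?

Tangent(A1, GN) at G — off by 6.10°.

A = (0.00, 0.00) ✓; A.y = 0.00, M.y = 0.00 ✓; |AM| = 34.10 ✓; ∠(RM, MA) = 90.00° ✓; |RM| = 10.80 ✓; bearing(R→G) − bearing(R→M) = 90.00° ✓; |RG| = 10.80 ✓; ∠(RG, GN) = 83.90° ✗; |GN| = 37.10 ✓.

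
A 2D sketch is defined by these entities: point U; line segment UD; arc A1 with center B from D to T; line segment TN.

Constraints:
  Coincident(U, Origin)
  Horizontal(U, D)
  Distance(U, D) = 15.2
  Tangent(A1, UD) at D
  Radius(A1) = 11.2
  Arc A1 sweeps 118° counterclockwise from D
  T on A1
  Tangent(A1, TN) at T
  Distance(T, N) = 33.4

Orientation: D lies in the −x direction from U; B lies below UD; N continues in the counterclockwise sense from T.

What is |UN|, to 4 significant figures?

46.90

On A1, D sits at bearing 90° from B; a 118° counterclockwise sweep puts T at bearing 208°, so T = B + 11.2·(cos 208°, sin 208°) = (-25.09, -16.46). Tangency of A1 to TN means the radius BT is perpendicular to TN, so TN runs along (−sin 208°, cos 208°); with |TN| = 33.4, N = (-9.409, -45.95). Then |UN| = |N − U| = 46.90.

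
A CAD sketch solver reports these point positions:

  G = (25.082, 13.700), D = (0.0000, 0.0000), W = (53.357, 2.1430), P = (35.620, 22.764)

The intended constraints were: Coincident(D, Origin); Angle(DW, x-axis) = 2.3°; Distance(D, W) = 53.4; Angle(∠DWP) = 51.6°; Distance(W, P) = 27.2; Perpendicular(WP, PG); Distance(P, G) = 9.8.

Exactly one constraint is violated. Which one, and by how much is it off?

Distance(P, G) = 9.8 — off by 4.10.

D = (0.00, 0.00) ✓; DW at 2.300° ✓; |DW| = 53.40 ✓; ∠DWP = 51.60° ✓; |WP| = 27.20 ✓; ∠(WP, PG) = 90.00° ✓; |PG| = 13.90 ✗.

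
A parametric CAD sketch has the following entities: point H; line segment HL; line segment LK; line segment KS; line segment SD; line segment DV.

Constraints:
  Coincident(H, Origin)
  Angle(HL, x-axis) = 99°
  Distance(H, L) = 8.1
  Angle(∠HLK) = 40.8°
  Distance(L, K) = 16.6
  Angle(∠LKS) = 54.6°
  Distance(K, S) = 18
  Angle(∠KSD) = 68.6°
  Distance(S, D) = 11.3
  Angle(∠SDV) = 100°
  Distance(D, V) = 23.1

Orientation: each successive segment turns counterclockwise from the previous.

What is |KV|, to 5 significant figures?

10.599

H is at the origin; HL runs at 99.0° with length 8.1, so L = (-1.2671, 8.0003). ∠HLK = 40.8° gives LK at -121.80° from the x-axis; with |LK| = 16.6, K = (-10.015, -6.1079). ∠LKS = 54.6° gives KS at 3.6000° from the x-axis; with |KS| = 18.0, S = (7.9499, -4.9777). ∠KSD = 68.6° gives SD at 115.00° from the x-axis; with |SD| = 11.3, D = (3.1743, 5.2636). ∠SDV = 100.0° gives DV at -165.00° from the x-axis; with |DV| = 23.1, V = (-19.139, -0.71516). Then |KV| = |V − K| = 10.599.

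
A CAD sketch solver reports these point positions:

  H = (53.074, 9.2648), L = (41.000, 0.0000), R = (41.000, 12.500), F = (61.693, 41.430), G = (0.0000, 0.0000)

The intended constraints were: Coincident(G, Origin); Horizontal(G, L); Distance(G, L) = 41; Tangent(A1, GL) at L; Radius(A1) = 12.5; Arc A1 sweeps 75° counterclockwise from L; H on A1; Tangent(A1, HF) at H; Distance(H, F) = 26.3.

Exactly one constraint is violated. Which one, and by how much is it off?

Distance(H, F) = 26.3 — off by 7.00.

G = (0.00, 0.00) ✓; G.y = 0.00, L.y = 0.00 ✓; |GL| = 41.00 ✓; ∠(RL, LG) = 90.00° ✓; |RL| = 12.50 ✓; bearing(R→H) − bearing(R→L) = 75.00° ✓; |RH| = 12.50 ✓; ∠(RH, HF) = 90.00° ✓; |HF| = 33.30 ✗.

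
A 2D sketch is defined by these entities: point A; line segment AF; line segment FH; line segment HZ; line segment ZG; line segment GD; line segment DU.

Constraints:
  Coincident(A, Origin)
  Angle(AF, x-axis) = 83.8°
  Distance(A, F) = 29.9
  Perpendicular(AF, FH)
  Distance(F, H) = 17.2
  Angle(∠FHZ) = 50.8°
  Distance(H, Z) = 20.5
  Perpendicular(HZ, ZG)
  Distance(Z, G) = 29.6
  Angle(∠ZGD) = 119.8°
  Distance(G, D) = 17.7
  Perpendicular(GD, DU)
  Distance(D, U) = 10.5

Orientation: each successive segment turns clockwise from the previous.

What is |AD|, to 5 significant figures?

52.614

HZ ⟂ ZG, so ZG runs at 134.60°; with |ZG| = 29.6, G = (-15.052, 34.549). ∠ZGD = 119.8° gives GD at 74.400° from the x-axis; with |GD| = 17.7, D = (-10.292, 51.597). Then |AD| = |D − A| = 52.614.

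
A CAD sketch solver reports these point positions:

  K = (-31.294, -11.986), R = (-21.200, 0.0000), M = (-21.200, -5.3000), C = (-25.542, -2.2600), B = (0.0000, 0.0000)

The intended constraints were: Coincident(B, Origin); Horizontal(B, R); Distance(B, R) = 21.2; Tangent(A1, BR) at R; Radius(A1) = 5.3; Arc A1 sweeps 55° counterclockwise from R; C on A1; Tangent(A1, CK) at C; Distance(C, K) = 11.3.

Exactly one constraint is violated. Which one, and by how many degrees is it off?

Tangent(A1, CK) at C — off by 4.40°.

B = (0.00, 0.00) ✓; B.y = 0.00, R.y = 0.00 ✓; |BR| = 21.20 ✓; ∠(MR, RB) = 90.00° ✓; |MR| = 5.300 ✓; bearing(M→C) − bearing(M→R) = 55.00° ✓; |MC| = 5.300 ✓; ∠(MC, CK) = 85.60° ✗; |CK| = 11.30 ✓.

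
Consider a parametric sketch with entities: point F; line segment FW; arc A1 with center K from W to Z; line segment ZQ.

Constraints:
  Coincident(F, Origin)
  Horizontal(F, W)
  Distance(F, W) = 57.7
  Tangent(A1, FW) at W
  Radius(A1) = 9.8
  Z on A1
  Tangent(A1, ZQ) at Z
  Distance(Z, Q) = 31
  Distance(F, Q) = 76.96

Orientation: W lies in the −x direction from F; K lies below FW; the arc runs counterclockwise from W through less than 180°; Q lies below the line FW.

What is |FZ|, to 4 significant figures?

68.30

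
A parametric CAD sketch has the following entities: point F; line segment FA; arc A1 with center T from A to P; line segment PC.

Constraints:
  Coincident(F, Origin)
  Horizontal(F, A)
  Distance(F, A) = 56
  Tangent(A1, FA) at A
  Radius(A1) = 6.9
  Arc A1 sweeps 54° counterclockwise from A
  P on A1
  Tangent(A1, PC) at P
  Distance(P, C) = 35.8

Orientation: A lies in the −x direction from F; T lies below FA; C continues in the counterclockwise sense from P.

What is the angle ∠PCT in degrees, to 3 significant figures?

10.9°

F is at the origin; F and A share the same y with |FA| = 56.0 and A on the −x side, so A = (-56.0, 0.00). Since A1 is tangent to FA there, TA ⟂ FA, so T = A + (0, -6.9) = (-56.0, -6.90). On A1, A sits at bearing 90° from T; a 54° counterclockwise sweep puts P at bearing 144°, so P = T + 6.9·(cos 144°, sin 144°) = (-61.6, -2.84). Since A1 is tangent to PC there, TP ⟂ PC, so PC runs along (−sin 144°, cos 144°); with |PC| = 35.8, C = (-82.6, -31.8). Then cos ∠PCT = CP·CT / (|CP||CT|), giving 10.9°.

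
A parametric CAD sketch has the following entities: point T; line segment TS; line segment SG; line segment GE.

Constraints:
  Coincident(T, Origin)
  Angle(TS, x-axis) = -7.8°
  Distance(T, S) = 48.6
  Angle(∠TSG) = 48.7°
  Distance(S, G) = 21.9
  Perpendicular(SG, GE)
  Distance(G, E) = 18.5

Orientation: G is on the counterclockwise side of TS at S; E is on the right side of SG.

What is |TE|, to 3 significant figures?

55.9

T is at the origin; TS runs at -7.8° with length 48.6, so S = 48.6·(cos -7.8°, sin -7.8°) = (48.2, -6.60). ∠TSG = 48.7°, so SG runs at -7.8° + (180° − 48.7°) = 124° from the x-axis; with |SG| = 21.9, G = S + 21.9·(cos 124°, sin 124°) = (36.1, 11.7). SG is perpendicular to GE; with |GE| = 18.5 on the right of SG, E = G + 18.5·(0.834, 0.552) = (51.5, 21.9). Then |TE| = |E − T| = 55.9.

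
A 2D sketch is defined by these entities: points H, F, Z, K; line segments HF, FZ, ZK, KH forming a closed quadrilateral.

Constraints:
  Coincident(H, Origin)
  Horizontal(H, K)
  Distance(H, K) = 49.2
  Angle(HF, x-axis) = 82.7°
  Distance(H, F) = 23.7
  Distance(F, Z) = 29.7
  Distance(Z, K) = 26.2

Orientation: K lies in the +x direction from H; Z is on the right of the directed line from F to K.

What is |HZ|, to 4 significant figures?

23.10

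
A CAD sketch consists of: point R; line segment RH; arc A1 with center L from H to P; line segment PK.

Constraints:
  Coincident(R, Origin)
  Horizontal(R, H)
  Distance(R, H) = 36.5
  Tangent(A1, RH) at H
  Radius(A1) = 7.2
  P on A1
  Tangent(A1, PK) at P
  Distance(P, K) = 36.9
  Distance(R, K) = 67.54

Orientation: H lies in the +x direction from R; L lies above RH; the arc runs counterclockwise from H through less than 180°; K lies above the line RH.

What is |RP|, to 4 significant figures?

43.69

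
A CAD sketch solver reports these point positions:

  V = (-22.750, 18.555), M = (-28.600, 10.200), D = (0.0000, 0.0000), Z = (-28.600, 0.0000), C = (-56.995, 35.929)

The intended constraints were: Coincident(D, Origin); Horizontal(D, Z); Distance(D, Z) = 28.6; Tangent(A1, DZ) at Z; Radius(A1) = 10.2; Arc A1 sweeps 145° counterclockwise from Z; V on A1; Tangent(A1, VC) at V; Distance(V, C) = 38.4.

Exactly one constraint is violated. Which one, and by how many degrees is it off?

Tangent(A1, VC) at V — off by 8.10°.

D = (0.00, 0.00) ✓; D.y = 0.00, Z.y = 0.00 ✓; |DZ| = 28.60 ✓; ∠(MZ, ZD) = 90.00° ✓; |MZ| = 10.20 ✓; bearing(M→V) − bearing(M→Z) = 145.0° ✓; |MV| = 10.20 ✓; ∠(MV, VC) = 81.90° ✗; |VC| = 38.40 ✓.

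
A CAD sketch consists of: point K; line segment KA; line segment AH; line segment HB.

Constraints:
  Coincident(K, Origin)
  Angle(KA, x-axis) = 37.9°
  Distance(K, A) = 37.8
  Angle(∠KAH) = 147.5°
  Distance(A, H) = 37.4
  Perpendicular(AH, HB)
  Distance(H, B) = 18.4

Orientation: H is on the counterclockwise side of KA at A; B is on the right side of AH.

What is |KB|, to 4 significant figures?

79.36

∠KAH = 147.5°, so AH runs at 37.9° + (180° − 147.5°) = 70.40° from the x-axis; with |AH| = 37.4, H = A + 37.4·(cos 70.40°, sin 70.40°) = (42.37, 58.45). The perpendicularity gives HB at right angles to AH; with |HB| = 18.4 on the right of AH, B = H + 18.4·(0.9421, -0.3355) = (59.71, 52.28). Then |KB| = |B − K| = 79.36.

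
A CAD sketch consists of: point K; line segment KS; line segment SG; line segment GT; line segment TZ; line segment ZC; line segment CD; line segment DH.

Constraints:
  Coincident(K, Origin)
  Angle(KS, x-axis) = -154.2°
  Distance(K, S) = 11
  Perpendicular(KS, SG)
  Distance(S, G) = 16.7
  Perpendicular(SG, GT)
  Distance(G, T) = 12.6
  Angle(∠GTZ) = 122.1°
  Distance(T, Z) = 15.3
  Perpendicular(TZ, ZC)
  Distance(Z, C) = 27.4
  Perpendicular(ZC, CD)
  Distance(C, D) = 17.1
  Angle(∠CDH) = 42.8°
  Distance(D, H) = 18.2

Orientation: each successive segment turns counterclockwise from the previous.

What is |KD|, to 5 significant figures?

22.863

K is at the origin; KS runs at -154.2° with length 11.0, so S = (-9.9035, -4.7875). KS ⟂ SG, so SG runs at -64.200°; with |SG| = 16.7, G = (-2.6351, -19.823). The perpendicularity gives GT at right angles to SG, so GT runs at 25.800°; with |GT| = 12.6, T = (8.7089, -14.339). ∠GTZ = 122.1° gives TZ at 83.700° from the x-axis; with |TZ| = 15.3, Z = (10.388, 0.86865). TZ is perpendicular to ZC, so ZC runs at 173.70°; with |ZC| = 27.4, C = (-16.847, 3.8754). ZC ⟂ CD, so CD runs at -96.300°; with |CD| = 17.1, D = (-18.723, -13.121). Then |KD| = |D − K| = 22.863.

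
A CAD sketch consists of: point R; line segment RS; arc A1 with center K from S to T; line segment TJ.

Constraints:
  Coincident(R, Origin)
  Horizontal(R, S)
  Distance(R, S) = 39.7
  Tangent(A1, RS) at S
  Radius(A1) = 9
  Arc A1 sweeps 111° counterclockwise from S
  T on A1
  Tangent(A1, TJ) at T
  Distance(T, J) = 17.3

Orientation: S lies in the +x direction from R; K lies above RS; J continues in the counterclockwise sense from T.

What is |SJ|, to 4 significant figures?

28.46

R is at the origin; R and S share the same y with |RS| = 39.7 and S on the +x side, so S = (39.70, 0.000). The tangent condition forces KS to be normal to RS, so K = S + (0, 9) = (39.70, 9.000). On A1, S sits at bearing -90° from K; a 111° counterclockwise sweep puts T at bearing 21°, so T = K + 9.0·(cos 21°, sin 21°) = (48.10, 12.23). A1 meets TJ tangentially, so KT is at right angles to TJ, so TJ runs along (−sin 21°, cos 21°); with |TJ| = 17.3, J = (41.90, 28.38). Then |SJ| = |J − S| = 28.46.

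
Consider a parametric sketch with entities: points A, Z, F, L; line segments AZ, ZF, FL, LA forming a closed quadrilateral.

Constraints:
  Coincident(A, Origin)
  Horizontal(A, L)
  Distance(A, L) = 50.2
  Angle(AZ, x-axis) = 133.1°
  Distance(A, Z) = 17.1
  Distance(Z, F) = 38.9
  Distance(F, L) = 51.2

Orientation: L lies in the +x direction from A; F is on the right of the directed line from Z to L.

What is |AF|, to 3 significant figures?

23.3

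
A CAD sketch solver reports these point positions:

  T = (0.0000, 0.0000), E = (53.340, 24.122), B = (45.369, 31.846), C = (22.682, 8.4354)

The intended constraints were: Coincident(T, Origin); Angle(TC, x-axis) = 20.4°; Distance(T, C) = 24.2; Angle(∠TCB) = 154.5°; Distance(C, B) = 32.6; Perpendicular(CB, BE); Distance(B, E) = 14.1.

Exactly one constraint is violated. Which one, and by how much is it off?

Distance(B, E) = 14.1 — off by 3.00.

T = (0.00, 0.00) ✓; TC at 20.40° ✓; |TC| = 24.20 ✓; ∠TCB = 154.5° ✓; |CB| = 32.60 ✓; ∠(CB, BE) = 90.00° ✓; |BE| = 11.10 ✗.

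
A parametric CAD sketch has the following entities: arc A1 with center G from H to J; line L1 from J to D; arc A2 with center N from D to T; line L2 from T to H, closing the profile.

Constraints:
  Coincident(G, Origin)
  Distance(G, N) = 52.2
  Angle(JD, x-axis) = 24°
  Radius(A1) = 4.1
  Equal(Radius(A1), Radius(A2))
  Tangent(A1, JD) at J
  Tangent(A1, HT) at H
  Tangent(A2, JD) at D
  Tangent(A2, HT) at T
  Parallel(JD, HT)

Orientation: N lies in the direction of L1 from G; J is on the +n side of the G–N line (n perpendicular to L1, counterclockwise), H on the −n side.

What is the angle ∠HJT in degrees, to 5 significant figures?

81.072°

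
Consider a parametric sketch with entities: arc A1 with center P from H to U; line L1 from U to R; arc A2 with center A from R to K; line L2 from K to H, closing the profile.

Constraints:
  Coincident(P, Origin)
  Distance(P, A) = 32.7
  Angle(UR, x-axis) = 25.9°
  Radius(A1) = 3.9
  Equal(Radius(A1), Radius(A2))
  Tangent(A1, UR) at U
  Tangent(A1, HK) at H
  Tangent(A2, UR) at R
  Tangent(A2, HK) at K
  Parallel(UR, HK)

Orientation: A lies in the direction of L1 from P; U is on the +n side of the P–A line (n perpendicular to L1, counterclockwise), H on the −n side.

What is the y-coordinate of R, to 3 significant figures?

17.8

Tangency of A1 to both parallel lines with radius 3.9 puts U and H at P ± 3.9·n: U = (-1.70, 3.51), H = (1.70, -3.51). Equal radii place R and K the same way about A: R = A + 3.9·n = (27.7, 17.8), K = A − 3.9·n = (31.1, 10.8). So R.y = 17.8.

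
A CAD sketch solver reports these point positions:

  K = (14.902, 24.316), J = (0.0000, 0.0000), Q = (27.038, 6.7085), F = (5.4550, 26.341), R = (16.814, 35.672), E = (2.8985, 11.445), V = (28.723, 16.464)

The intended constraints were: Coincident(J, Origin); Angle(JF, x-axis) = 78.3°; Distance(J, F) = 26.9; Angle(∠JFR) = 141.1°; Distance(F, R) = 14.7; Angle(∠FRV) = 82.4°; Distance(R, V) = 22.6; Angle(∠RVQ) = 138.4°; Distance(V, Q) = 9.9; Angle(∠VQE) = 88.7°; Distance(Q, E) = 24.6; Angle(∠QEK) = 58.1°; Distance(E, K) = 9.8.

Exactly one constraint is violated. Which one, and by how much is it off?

Distance(E, K) = 9.8 — off by 7.80.

J = (0.00, 0.00) ✓; JF at 78.30° ✓; |JF| = 26.90 ✓; ∠JFR = 141.1° ✓; |FR| = 14.70 ✓; ∠FRV = 82.40° ✓; |RV| = 22.60 ✓; ∠RVQ = 138.4° ✓; |VQ| = 9.900 ✓; ∠VQE = 88.70° ✓; |QE| = 24.60 ✓; ∠QEK = 58.10° ✓; |EK| = 17.60 ✗.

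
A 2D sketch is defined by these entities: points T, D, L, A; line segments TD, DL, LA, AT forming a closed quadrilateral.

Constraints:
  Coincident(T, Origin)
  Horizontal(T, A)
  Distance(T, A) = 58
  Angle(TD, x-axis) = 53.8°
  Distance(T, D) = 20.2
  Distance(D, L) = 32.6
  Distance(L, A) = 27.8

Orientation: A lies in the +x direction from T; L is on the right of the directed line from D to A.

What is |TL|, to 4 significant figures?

33.25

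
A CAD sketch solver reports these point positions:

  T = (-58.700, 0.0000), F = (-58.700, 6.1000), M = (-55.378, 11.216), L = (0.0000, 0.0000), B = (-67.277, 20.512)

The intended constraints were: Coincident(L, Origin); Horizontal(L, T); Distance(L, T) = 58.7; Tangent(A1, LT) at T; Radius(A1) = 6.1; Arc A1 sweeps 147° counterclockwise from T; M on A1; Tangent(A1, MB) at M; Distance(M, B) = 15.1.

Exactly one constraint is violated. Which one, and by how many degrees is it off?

Tangent(A1, MB) at M — off by 5.00°.

L = (0.00, 0.00) ✓; L.y = 0.00, T.y = 0.00 ✓; |LT| = 58.70 ✓; ∠(FT, TL) = 90.00° ✓; |FT| = 6.100 ✓; bearing(F→M) − bearing(F→T) = 147.0° ✓; |FM| = 6.100 ✓; ∠(FM, MB) = 95.00° ✗; |MB| = 15.10 ✓.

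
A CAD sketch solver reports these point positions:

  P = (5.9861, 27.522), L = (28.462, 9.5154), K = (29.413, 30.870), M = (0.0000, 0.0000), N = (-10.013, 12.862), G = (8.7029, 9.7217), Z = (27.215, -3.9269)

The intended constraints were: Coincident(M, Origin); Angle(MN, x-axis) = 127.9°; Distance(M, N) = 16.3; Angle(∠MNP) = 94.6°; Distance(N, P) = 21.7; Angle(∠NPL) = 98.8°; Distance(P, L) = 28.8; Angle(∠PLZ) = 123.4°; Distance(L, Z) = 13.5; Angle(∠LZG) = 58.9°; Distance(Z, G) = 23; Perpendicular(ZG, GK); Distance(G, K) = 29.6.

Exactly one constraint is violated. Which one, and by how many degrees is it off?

Perpendicular(ZG, GK) — off by 8.00°.

M = (0.00, 0.00) ✓; MN at 127.9° ✓; |MN| = 16.30 ✓; ∠MNP = 94.60° ✓; |NP| = 21.70 ✓; ∠NPL = 98.80° ✓; |PL| = 28.80 ✓; ∠PLZ = 123.4° ✓; |LZ| = 13.50 ✓; ∠LZG = 58.90° ✓; |ZG| = 23.00 ✓; ∠(ZG, GK) = 98.00° ✗; |GK| = 29.60 ✓.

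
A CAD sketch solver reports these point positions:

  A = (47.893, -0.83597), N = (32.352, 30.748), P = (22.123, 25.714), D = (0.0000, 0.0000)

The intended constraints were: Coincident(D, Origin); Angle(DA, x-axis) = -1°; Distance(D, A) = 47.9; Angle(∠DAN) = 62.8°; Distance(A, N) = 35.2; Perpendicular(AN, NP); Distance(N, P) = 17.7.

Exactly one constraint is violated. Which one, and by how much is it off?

Distance(N, P) = 17.7 — off by 6.30.

D = (0.00, 0.00) ✓; DA at -1.000° ✓; |DA| = 47.90 ✓; ∠DAN = 62.80° ✓; |AN| = 35.20 ✓; ∠(AN, NP) = 90.00° ✓; |NP| = 11.40 ✗.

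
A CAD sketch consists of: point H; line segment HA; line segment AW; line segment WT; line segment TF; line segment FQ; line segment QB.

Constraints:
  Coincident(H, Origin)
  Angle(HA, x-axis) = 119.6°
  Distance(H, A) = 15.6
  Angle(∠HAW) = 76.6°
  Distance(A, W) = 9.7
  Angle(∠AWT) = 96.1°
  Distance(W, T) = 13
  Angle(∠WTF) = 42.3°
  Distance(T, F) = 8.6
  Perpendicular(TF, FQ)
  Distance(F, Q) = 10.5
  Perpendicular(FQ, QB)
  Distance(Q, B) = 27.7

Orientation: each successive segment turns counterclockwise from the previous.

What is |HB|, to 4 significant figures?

28.84

The perpendicularity gives FQ at right angles to TF, so FQ runs at 174.6°; with |FQ| = 10.5, Q = (-16.64, 6.103). The perpendicularity gives QB at right angles to FQ, so QB runs at -95.40°; with |QB| = 27.7, B = (-19.25, -21.47). Then |HB| = |B − H| = 28.84.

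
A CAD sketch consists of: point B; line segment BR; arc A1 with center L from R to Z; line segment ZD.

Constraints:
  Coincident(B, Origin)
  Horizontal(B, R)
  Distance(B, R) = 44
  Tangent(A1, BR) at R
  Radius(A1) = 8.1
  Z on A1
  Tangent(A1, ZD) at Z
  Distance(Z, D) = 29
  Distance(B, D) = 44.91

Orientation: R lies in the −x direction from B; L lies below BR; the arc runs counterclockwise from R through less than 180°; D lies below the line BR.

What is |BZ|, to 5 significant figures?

51.589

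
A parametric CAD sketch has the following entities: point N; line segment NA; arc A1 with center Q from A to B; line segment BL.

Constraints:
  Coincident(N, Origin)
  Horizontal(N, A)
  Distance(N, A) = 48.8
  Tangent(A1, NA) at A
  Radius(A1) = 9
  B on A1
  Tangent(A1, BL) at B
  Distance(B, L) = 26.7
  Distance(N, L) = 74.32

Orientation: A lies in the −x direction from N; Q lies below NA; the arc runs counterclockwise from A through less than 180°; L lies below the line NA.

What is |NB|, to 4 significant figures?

57.19

Checks: |QB| = 9.000 ✓; ∠(QB, BL) = 90.00° ✓; |BL| = 26.70 ✓; |NL| = 74.32 ✓.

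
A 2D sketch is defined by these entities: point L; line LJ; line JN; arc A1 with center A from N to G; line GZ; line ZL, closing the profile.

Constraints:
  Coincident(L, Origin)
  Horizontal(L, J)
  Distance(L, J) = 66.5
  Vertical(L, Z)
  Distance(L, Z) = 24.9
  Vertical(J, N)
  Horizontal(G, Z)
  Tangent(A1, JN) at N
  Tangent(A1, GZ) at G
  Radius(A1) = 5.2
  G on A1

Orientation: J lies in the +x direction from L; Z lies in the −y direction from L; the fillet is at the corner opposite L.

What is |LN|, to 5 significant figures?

69.357

The virtual corner opposite L is at (66.500, -24.900). A1 meets JN tangentially, so AN is at right angles to JN and the tangent condition forces AG to be normal to GZ, with radius 5.2, so the center A sits 5.2 in from both sides at A = (61.300, -19.700). That places the tangent points at N = (66.500, -19.700) on JN and G = (61.300, -24.900) on GZ. Then |LN| = |N − L| = 69.357.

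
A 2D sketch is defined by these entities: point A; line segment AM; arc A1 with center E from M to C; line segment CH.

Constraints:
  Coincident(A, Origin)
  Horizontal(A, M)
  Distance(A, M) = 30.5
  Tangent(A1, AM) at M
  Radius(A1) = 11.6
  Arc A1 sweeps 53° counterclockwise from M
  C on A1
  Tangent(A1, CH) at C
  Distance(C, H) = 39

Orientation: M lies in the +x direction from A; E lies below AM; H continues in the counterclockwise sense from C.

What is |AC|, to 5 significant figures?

21.732

A1 meets AM tangentially, so EM is at right angles to AM, so E = M + (0, -11.6) = (30.500, -11.600). On A1, M sits at bearing 90° from E; a 53° counterclockwise sweep puts C at bearing 143°, so C = E + 11.6·(cos 143°, sin 143°) = (21.236, -4.6189). Then |AC| = |C − A| = 21.732.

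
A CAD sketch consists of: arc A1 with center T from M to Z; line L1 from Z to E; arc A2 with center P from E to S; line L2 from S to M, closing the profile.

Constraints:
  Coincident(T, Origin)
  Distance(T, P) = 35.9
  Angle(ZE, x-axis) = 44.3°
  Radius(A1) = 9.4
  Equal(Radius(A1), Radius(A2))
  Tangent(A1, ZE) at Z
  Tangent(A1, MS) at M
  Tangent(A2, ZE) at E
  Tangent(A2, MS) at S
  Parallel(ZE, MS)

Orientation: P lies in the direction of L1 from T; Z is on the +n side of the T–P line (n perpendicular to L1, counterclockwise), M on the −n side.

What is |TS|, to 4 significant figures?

37.11

Tangency of A1 to both parallel lines with radius 9.4 puts Z and M at T ± 9.4·n: Z = (-6.565, 6.728), M = (6.565, -6.728). Equal radii place E and S the same way about P: E = P + 9.4·n = (19.13, 31.80), S = P − 9.4·n = (32.26, 18.35). Then |TS| = |S − T| = 37.11.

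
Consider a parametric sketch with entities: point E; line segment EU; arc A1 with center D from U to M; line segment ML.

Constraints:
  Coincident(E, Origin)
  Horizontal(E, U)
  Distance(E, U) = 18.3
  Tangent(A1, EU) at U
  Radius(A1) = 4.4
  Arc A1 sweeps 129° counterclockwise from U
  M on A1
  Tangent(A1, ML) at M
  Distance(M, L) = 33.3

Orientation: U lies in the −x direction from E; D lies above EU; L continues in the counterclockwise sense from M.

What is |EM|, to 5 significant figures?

16.517

E is at the origin; E and U share the same y with |EU| = 18.3 and U on the −x side, so U = (-18.300, 0.0000). The tangent condition forces DU to be normal to EU, so D = U + (0, 4.4) = (-18.300, 4.4000). On A1, U sits at bearing -90° from D; a 129° counterclockwise sweep puts M at bearing 39°, so M = D + 4.4·(cos 39°, sin 39°) = (-14.881, 7.1690). Then |EM| = |M − E| = 16.517.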